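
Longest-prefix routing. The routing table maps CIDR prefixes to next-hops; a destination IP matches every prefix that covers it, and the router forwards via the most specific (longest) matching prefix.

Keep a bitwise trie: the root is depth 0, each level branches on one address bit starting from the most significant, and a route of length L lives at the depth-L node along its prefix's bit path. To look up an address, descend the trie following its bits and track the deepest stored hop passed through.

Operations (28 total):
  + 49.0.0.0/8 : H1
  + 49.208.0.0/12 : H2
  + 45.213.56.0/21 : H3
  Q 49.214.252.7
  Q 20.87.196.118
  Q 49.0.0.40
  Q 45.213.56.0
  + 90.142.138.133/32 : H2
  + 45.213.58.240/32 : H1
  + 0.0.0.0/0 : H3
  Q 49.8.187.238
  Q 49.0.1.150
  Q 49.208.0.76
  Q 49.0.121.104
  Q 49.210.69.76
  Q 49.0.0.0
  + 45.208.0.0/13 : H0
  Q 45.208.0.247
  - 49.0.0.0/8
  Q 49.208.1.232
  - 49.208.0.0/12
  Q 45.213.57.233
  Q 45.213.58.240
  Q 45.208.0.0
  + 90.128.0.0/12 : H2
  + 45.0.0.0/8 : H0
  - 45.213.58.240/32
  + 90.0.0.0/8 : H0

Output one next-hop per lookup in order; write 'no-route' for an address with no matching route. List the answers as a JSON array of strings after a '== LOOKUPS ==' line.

Process each operation:
  add 49.0.0.0/8 -> H1 at depth 8
  add 49.208.0.0/12 -> H2 at depth 12
  add 45.213.56.0/21 -> H3 at depth 21
  ? 49.214.252.7  path d0:-→d1:-→d2:-→d3:-→d4:-→d5:-→d6:-→d7:-→d8:H1→d9:-→d10:-→d11:-→d12:H2  best=H2
  ? 20.87.196.118  path d0:-→d1:-→d2:-  best=no-route
  ? 49.0.0.40  path d0:-→d1:-→d2:-→d3:-→d4:-→d5:-→d6:-→d7:-→d8:H1  best=H1
  ? 45.213.56.0  path d0:-→d1:-→d2:-→d3:-→d4:-→d5:-→d6:-→d7:-→d8:-→d9:-→d10:-→d11:-→d12:-→d13:-→d14:-→d15:-→d16:-→d17:-→d18:-→d19:-→d20:-→d21:H3  best=H3
  add 90.142.138.133/32 -> H2 at depth 32
  add 45.213.58.240/32 -> H1 at depth 32
  add 0.0.0.0/0 -> H3 at depth 0
  ? 49.8.187.238  path d0:H3→d1:-→d2:-→d3:-→d4:-→d5:-→d6:-→d7:-→d8:H1  best=H1
  ? 49.0.1.150  path d0:H3→d1:-→d2:-→d3:-→d4:-→d5:-→d6:-→d7:-→d8:H1  best=H1
  ? 49.208.0.76  path d0:H3→d1:-→d2:-→d3:-→d4:-→d5:-→d6:-→d7:-→d8:H1→d9:-→d10:-→d11:-→d12:H2  best=H2
  ? 49.0.121.104  path d0:H3→d1:-→d2:-→d3:-→d4:-→d5:-→d6:-→d7:-→d8:H1  best=H1
  ? 49.210.69.76  path d0:H3→d1:-→d2:-→d3:-→d4:-→d5:-→d6:-→d7:-→d8:H1→d9:-→d10:-→d11:-→d12:H2  best=H2
  ? 49.0.0.0  path d0:H3→d1:-→d2:-→d3:-→d4:-→d5:-→d6:-→d7:-→d8:H1  best=H1
  add 45.208.0.0/13 -> H0 at depth 13
  ? 45.208.0.247  path d0:H3→d1:-→d2:-→d3:-→d4:-→d5:-→d6:-→d7:-→d8:-→d9:-→d10:-→d11:-→d12:-→d13:H0  best=H0
  - 49.0.0.0/8 clear@8
  ? 49.208.1.232  path d0:H3→d1:-→d2:-→d3:-→d4:-→d5:-→d6:-→d7:-→d8:-→d9:-→d10:-→d11:-→d12:H2  best=H2
  - 49.208.0.0/12 clear@12
  ? 45.213.57.233  path d0:H3→d1:-→d2:-→d3:-→d4:-→d5:-→d6:-→d7:-→d8:-→d9:-→d10:-→d11:-→d12:-→d13:H0→d14:-→d15:-→d16:-→d17:-→d18:-→d19:-→d20:-→d21:H3→d22:-  best=H3
  ? 45.213.58.240  path d0:H3→d1:-→d2:-→d3:-→d4:-→d5:-→d6:-→d7:-→d8:-→d9:-→d10:-→d11:-→d12:-→d13:H0→d14:-→d15:-→d16:-→d17:-→d18:-→d19:-→d20:-→d21:H3→d22:-→d23:-→d24:-→d25:-→d26:-→d27:-→d28:-→d29:-→d30:-→d31:-→d32:H1  best=H1
  ? 45.208.0.0  path d0:H3→d1:-→d2:-→d3:-→d4:-→d5:-→d6:-→d7:-→d8:-→d9:-→d10:-→d11:-→d12:-→d13:H0  best=H0
  add 90.128.0.0/12 -> H2 at depth 12
  add 45.0.0.0/8 -> H0 at depth 8
  - 45.213.58.240/32 clear@32
  add 90.0.0.0/8 -> H0 at depth 8

== LOOKUPS ==
["H2","no-route","H1","H3","H1","H1","H2","H1","H2","H1","H0","H2","H3","H1","H0"]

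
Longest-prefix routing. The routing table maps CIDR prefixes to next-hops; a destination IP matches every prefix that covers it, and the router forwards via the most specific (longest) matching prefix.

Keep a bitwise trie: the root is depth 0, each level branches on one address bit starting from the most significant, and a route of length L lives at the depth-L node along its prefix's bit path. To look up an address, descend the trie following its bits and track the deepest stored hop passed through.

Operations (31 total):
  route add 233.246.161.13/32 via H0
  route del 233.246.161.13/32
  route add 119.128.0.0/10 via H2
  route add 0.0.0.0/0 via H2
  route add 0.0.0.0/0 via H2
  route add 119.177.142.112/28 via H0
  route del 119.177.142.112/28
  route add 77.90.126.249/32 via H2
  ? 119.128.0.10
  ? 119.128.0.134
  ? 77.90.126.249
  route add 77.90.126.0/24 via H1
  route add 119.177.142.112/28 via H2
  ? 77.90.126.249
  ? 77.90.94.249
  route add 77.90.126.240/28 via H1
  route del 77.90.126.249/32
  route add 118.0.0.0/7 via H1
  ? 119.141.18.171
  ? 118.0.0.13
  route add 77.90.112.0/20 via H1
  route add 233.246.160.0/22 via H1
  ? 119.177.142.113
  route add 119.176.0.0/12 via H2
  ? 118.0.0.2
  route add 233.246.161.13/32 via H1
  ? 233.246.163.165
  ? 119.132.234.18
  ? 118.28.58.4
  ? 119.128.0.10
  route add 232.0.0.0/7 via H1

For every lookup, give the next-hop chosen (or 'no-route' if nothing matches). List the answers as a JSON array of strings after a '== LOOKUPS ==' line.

Apply in order:
  + 233.246.161.13/32 (H0) depth=32
  - 233.246.161.13/32 clear@32
  + 119.128.0.0/10 (H2) depth=10
  + 0.0.0.0/0 (H2) depth=0
  + 0.0.0.0/0 (H2) depth=0
  + 119.177.142.112/28 (H0) depth=28
  - 119.177.142.112/28 clear@28
  + 77.90.126.249/32 (H2) depth=32
  Q 119.128.0.10: descend 0111011110 ; hops seen [H2,H2] ; pick H2
  Q 119.128.0.134: descend 0111011110 ; hops seen [H2,H2] ; pick H2
  Q 77.90.126.249: descend 01001101010110100111111011111001 ; hops seen [H2,H2] ; pick H2
  + 77.90.126.0/24 (H1) depth=24
  + 119.177.142.112/28 (H2) depth=28
  Q 77.90.126.249: descend 01001101010110100111111011111001 ; hops seen [H2,H1,H2] ; pick H2
  Q 77.90.94.249: descend 010011010101101001 ; hops seen [H2] ; pick H2
  + 77.90.126.240/28 (H1) depth=28
  - 77.90.126.249/32 clear@32
  + 118.0.0.0/7 (H1) depth=7
  Q 119.141.18.171: descend 0111011110 ; hops seen [H2,H1,H2] ; pick H2
  Q 118.0.0.13: descend 0111011 ; hops seen [H2,H1] ; pick H1
  + 77.90.112.0/20 (H1) depth=20
  + 233.246.160.0/22 (H1) depth=22
  Q 119.177.142.113: descend 0111011110110001100011100111 ; hops seen [H2,H1,H2,H2] ; pick H2
  + 119.176.0.0/12 (H2) depth=12
  Q 118.0.0.2: descend 0111011 ; hops seen [H2,H1] ; pick H1
  + 233.246.161.13/32 (H1) depth=32
  Q 233.246.163.165: descend 1110100111110110101000 ; hops seen [H2,H1] ; pick H1
  Q 119.132.234.18: descend 0111011110 ; hops seen [H2,H1,H2] ; pick H2
  Q 118.28.58.4: descend 0111011 ; hops seen [H2,H1] ; pick H1
  Q 119.128.0.10: descend 0111011110 ; hops seen [H2,H1,H2] ; pick H2
  + 232.0.0.0/7 (H1) depth=7

== LOOKUPS ==
["H2","H2","H2","H2","H2","H2","H1","H2","H1","H1","H2","H1","H2"]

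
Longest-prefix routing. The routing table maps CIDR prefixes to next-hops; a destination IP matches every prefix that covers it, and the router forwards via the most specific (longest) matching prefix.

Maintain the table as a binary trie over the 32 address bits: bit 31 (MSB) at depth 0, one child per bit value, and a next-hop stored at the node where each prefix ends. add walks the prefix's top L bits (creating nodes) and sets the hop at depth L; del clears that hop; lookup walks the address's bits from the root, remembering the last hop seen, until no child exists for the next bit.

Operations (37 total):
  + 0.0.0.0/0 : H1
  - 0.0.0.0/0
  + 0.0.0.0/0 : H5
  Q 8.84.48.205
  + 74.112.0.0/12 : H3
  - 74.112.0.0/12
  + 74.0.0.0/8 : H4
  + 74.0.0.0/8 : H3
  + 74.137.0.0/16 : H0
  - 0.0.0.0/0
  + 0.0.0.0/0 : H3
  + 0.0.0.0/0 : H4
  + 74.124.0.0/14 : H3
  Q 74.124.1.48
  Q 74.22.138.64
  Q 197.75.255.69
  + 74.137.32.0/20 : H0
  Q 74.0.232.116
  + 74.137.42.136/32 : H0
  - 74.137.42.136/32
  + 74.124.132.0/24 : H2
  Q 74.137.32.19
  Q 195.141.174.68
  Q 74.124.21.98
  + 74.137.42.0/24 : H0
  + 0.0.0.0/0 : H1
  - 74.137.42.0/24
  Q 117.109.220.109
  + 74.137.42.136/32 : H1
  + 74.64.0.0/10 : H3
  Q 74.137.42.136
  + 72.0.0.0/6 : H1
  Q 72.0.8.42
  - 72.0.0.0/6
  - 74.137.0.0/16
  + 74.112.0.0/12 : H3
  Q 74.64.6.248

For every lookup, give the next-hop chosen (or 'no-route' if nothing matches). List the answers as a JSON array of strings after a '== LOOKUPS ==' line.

Apply in order:
  + 0.0.0.0/0 (H1) depth=0
  del 0.0.0.0/0 (clear depth 0)
  + 0.0.0.0/0 (H5) depth=0
  lookup 8.84.48.205: bits ε walk d0:H5 -> H5
  + 74.112.0.0/12 (H3) depth=12
  del 74.112.0.0/12 (clear depth 12)
  + 74.0.0.0/8 (H4) depth=8
  + 74.0.0.0/8 (H3) depth=8
  + 74.137.0.0/16 (H0) depth=16
  del 0.0.0.0/0 (clear depth 0)
  + 0.0.0.0/0 (H3) depth=0
  + 0.0.0.0/0 (H4) depth=0
  + 74.124.0.0/14 (H3) depth=14
  lookup 74.124.1.48: bits 01001010011111 walk d0:H4→d1:-→d2:-→d3:-→d4:-→d5:-→d6:-→d7:-→d8:H3→d9:-→d10:-→d11:-→d12:-→d13:-→d14:H3 -> H3
  lookup 74.22.138.64: bits 010010100 walk d0:H4→d1:-→d2:-→d3:-→d4:-→d5:-→d6:-→d7:-→d8:H3→d9:- -> H3
  lookup 197.75.255.69: bits ε walk d0:H4 -> H4
  + 74.137.32.0/20 (H0) depth=20
  lookup 74.0.232.116: bits 010010100 walk d0:H4→d1:-→d2:-→d3:-→d4:-→d5:-→d6:-→d7:-→d8:H3→d9:- -> H3
  + 74.137.42.136/32 (H0) depth=32
  del 74.137.42.136/32 (clear depth 32)
  + 74.124.132.0/24 (H2) depth=24
  lookup 74.137.32.19: bits 01001010100010010010 walk d0:H4→d1:-→d2:-→d3:-→d4:-→d5:-→d6:-→d7:-→d8:H3→d9:-→d10:-→d11:-→d12:-→d13:-→d14:-→d15:-→d16:H0→d17:-→d18:-→d19:-→d20:H0 -> H0
  lookup 195.141.174.68: bits ε walk d0:H4 -> H4
  lookup 74.124.21.98: bits 0100101001111100 walk d0:H4→d1:-→d2:-→d3:-→d4:-→d5:-→d6:-→d7:-→d8:H3→d9:-→d10:-→d11:-→d12:-→d13:-→d14:H3→d15:-→d16:- -> H3
  + 74.137.42.0/24 (H0) depth=24
  + 0.0.0.0/0 (H1) depth=0
  del 74.137.42.0/24 (clear depth 24)
  lookup 117.109.220.109: bits 01 walk d0:H1→d1:-→d2:- -> H1
  + 74.137.42.136/32 (H1) depth=32
  + 74.64.0.0/10 (H3) depth=10
  lookup 74.137.42.136: bits 01001010100010010010101010001000 walk d0:H1→d1:-→d2:-→d3:-→d4:-→d5:-→d6:-→d7:-→d8:H3→d9:-→d10:-→d11:-→d12:-→d13:-→d14:-→d15:-→d16:H0→d17:-→d18:-→d19:-→d20:H0→d21:-→d22:-→d23:-→d24:-→d25:-→d26:-→d27:-→d28:-→d29:-→d30:-→d31:-→d32:H1 -> H1
  + 72.0.0.0/6 (H1) depth=6
  lookup 72.0.8.42: bits 010010 walk d0:H1→d1:-→d2:-→d3:-→d4:-→d5:-→d6:H1 -> H1
  del 72.0.0.0/6 (clear depth 6)
  del 74.137.0.0/16 (clear depth 16)
  + 74.112.0.0/12 (H3) depth=12
  lookup 74.64.6.248: bits 0100101001 walk d0:H1→d1:-→d2:-→d3:-→d4:-→d5:-→d6:-→d7:-→d8:H3→d9:-→d10:H3 -> H3

== LOOKUPS ==
["H5","H3","H3","H4","H3","H0","H4","H3","H1","H1","H1","H3"]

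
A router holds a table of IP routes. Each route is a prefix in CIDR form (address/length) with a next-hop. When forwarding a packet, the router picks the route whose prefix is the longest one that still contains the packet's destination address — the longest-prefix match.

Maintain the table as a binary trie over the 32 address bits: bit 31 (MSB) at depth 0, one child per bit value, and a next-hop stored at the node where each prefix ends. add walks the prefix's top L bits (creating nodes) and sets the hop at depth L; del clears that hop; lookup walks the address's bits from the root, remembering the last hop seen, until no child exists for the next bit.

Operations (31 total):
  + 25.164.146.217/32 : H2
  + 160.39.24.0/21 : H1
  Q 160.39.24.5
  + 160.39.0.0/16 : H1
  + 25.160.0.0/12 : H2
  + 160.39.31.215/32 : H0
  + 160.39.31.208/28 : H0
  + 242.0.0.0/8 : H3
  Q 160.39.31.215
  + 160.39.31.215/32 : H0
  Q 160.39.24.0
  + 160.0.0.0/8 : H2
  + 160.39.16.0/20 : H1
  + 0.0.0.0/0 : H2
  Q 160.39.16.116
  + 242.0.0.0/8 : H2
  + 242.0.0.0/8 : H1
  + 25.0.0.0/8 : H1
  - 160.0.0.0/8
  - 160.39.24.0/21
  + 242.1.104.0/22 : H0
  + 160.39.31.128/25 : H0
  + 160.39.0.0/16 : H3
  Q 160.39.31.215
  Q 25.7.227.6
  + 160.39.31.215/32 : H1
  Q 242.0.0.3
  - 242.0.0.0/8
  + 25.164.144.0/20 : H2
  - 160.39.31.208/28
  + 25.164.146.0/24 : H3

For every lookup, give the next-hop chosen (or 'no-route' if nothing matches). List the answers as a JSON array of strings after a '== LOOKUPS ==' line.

Process each operation:
  + 25.164.146.217/32 (H2) depth=32
  + 160.39.24.0/21 (H1) depth=21
  ? 160.39.24.5  path d0:-→d1:-→d2:-→d3:-→d4:-→d5:-→d6:-→d7:-→d8:-→d9:-→d10:-→d11:-→d12:-→d13:-→d14:-→d15:-→d16:-→d17:-→d18:-→d19:-→d20:-→d21:H1  best=H1
  + 160.39.0.0/16 (H1) depth=16
  + 25.160.0.0/12 (H2) depth=12
  + 160.39.31.215/32 (H0) depth=32
  + 160.39.31.208/28 (H0) depth=28
  + 242.0.0.0/8 (H3) depth=8
  ? 160.39.31.215  path d0:-→d1:-→d2:-→d3:-→d4:-→d5:-→d6:-→d7:-→d8:-→d9:-→d10:-→d11:-→d12:-→d13:-→d14:-→d15:-→d16:H1→d17:-→d18:-→d19:-→d20:-→d21:H1→d22:-→d23:-→d24:-→d25:-→d26:-→d27:-→d28:H0→d29:-→d30:-→d31:-→d32:H0  best=H0
  + 160.39.31.215/32 (H0) depth=32
  ? 160.39.24.0  path d0:-→d1:-→d2:-→d3:-→d4:-→d5:-→d6:-→d7:-→d8:-→d9:-→d10:-→d11:-→d12:-→d13:-→d14:-→d15:-→d16:H1→d17:-→d18:-→d19:-→d20:-→d21:H1  best=H1
  + 160.0.0.0/8 (H2) depth=8
  + 160.39.16.0/20 (H1) depth=20
  + 0.0.0.0/0 (H2) depth=0
  ? 160.39.16.116  path d0:H2→d1:-→d2:-→d3:-→d4:-→d5:-→d6:-→d7:-→d8:H2→d9:-→d10:-→d11:-→d12:-→d13:-→d14:-→d15:-→d16:H1→d17:-→d18:-→d19:-→d20:H1  best=H1
  + 242.0.0.0/8 (H2) depth=8
  + 242.0.0.0/8 (H1) depth=8
  + 25.0.0.0/8 (H1) depth=8
  del 160.0.0.0/8 (clear depth 8)
  del 160.39.24.0/21 (clear depth 21)
  + 242.1.104.0/22 (H0) depth=22
  + 160.39.31.128/25 (H0) depth=25
  + 160.39.0.0/16 (H3) depth=16
  ? 160.39.31.215  path d0:H2→d1:-→d2:-→d3:-→d4:-→d5:-→d6:-→d7:-→d8:-→d9:-→d10:-→d11:-→d12:-→d13:-→d14:-→d15:-→d16:H3→d17:-→d18:-→d19:-→d20:H1→d21:-→d22:-→d23:-→d24:-→d25:H0→d26:-→d27:-→d28:H0→d29:-→d30:-→d31:-→d32:H0  best=H0
  ? 25.7.227.6  path d0:H2→d1:-→d2:-→d3:-→d4:-→d5:-→d6:-→d7:-→d8:H1  best=H1
  + 160.39.31.215/32 (H1) depth=32
  ? 242.0.0.3  path d0:H2→d1:-→d2:-→d3:-→d4:-→d5:-→d6:-→d7:-→d8:H1→d9:-→d10:-→d11:-→d12:-→d13:-→d14:-→d15:-  best=H1
  del 242.0.0.0/8 (clear depth 8)
  + 25.164.144.0/20 (H2) depth=20
  del 160.39.31.208/28 (clear depth 28)
  + 25.164.146.0/24 (H3) depth=24

== LOOKUPS ==
["H1","H0","H1","H1","H0","H1","H1"]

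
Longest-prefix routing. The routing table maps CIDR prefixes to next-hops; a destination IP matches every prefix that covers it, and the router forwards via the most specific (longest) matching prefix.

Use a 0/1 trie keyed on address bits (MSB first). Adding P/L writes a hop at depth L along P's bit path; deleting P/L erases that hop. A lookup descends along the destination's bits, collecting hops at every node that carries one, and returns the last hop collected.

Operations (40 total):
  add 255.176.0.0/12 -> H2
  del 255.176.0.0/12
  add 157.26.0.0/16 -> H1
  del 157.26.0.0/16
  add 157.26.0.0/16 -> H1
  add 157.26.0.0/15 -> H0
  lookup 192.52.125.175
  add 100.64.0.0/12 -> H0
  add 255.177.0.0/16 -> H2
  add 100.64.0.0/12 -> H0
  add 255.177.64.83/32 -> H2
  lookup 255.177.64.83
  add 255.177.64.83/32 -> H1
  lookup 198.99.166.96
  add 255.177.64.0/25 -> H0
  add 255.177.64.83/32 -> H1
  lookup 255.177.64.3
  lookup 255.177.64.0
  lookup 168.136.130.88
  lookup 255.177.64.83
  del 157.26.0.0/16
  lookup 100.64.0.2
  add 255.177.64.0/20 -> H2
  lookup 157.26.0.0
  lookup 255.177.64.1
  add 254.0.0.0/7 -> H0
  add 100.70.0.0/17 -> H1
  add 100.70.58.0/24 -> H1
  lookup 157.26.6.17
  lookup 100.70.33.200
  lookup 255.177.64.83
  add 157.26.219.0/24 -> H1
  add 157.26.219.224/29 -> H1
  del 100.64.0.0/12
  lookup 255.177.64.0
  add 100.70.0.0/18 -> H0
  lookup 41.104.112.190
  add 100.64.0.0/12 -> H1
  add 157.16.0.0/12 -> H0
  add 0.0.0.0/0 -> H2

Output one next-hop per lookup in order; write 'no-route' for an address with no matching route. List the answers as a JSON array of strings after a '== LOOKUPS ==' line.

Trace:
  add 255.176.0.0/12 -> H2 at depth 12
  del 255.176.0.0/12 (clear depth 12)
  add 157.26.0.0/16 -> H1 at depth 16
  del 157.26.0.0/16 (clear depth 16)
  add 157.26.0.0/16 -> H1 at depth 16
  add 157.26.0.0/15 -> H0 at depth 15
  lookup 192.52.125.175: bits 11 walk d0:-→d1:-→d2:- -> no-route
  add 100.64.0.0/12 -> H0 at depth 12
  add 255.177.0.0/16 -> H2 at depth 16
  add 100.64.0.0/12 -> H0 at depth 12
  add 255.177.64.83/32 -> H2 at depth 32
  lookup 255.177.64.83: bits 11111111101100010100000001010011 walk d0:-→d1:-→d2:-→d3:-→d4:-→d5:-→d6:-→d7:-→d8:-→d9:-→d10:-→d11:-→d12:-→d13:-→d14:-→d15:-→d16:H2→d17:-→d18:-→d19:-→d20:-→d21:-→d22:-→d23:-→d24:-→d25:-→d26:-→d27:-→d28:-→d29:-→d30:-→d31:-→d32:H2 -> H2
  add 255.177.64.83/32 -> H1 at depth 32
  lookup 198.99.166.96: bits 11 walk d0:-→d1:-→d2:- -> no-route
  add 255.177.64.0/25 -> H0 at depth 25
  add 255.177.64.83/32 -> H1 at depth 32
  lookup 255.177.64.3: bits 1111111110110001010000000 walk d0:-→d1:-→d2:-→d3:-→d4:-→d5:-→d6:-→d7:-→d8:-→d9:-→d10:-→d11:-→d12:-→d13:-→d14:-→d15:-→d16:H2→d17:-→d18:-→d19:-→d20:-→d21:-→d22:-→d23:-→d24:-→d25:H0 -> H0
  lookup 255.177.64.0: bits 1111111110110001010000000 walk d0:-→d1:-→d2:-→d3:-→d4:-→d5:-→d6:-→d7:-→d8:-→d9:-→d10:-→d11:-→d12:-→d13:-→d14:-→d15:-→d16:H2→d17:-→d18:-→d19:-→d20:-→d21:-→d22:-→d23:-→d24:-→d25:H0 -> H0
  lookup 168.136.130.88: bits 10 walk d0:-→d1:-→d2:- -> no-route
  lookup 255.177.64.83: bits 11111111101100010100000001010011 walk d0:-→d1:-→d2:-→d3:-→d4:-→d5:-→d6:-→d7:-→d8:-→d9:-→d10:-→d11:-→d12:-→d13:-→d14:-→d15:-→d16:H2→d17:-→d18:-→d19:-→d20:-→d21:-→d22:-→d23:-→d24:-→d25:H0→d26:-→d27:-→d28:-→d29:-→d30:-→d31:-→d32:H1 -> H1
  del 157.26.0.0/16 (clear depth 16)
  lookup 100.64.0.2: bits 011001000100 walk d0:-→d1:-→d2:-→d3:-→d4:-→d5:-→d6:-→d7:-→d8:-→d9:-→d10:-→d11:-→d12:H0 -> H0
  add 255.177.64.0/20 -> H2 at depth 20
  lookup 157.26.0.0: bits 1001110100011010 walk d0:-→d1:-→d2:-→d3:-→d4:-→d5:-→d6:-→d7:-→d8:-→d9:-→d10:-→d11:-→d12:-→d13:-→d14:-→d15:H0→d16:- -> H0
  lookup 255.177.64.1: bits 1111111110110001010000000 walk d0:-→d1:-→d2:-→d3:-→d4:-→d5:-→d6:-→d7:-→d8:-→d9:-→d10:-→d11:-→d12:-→d13:-→d14:-→d15:-→d16:H2→d17:-→d18:-→d19:-→d20:H2→d21:-→d22:-→d23:-→d24:-→d25:H0 -> H0
  add 254.0.0.0/7 -> H0 at depth 7
  add 100.70.0.0/17 -> H1 at depth 17
  add 100.70.58.0/24 -> H1 at depth 24
  lookup 157.26.6.17: bits 1001110100011010 walk d0:-→d1:-→d2:-→d3:-→d4:-→d5:-→d6:-→d7:-→d8:-→d9:-→d10:-→d11:-→d12:-→d13:-→d14:-→d15:H0→d16:- -> H0
  lookup 100.70.33.200: bits 0110010001000110001 walk d0:-→d1:-→d2:-→d3:-→d4:-→d5:-→d6:-→d7:-→d8:-→d9:-→d10:-→d11:-→d12:H0→d13:-→d14:-→d15:-→d16:-→d17:H1→d18:-→d19:- -> H1
  lookup 255.177.64.83: bits 11111111101100010100000001010011 walk d0:-→d1:-→d2:-→d3:-→d4:-→d5:-→d6:-→d7:H0→d8:-→d9:-→d10:-→d11:-→d12:-→d13:-→d14:-→d15:-→d16:H2→d17:-→d18:-→d19:-→d20:H2→d21:-→d22:-→d23:-→d24:-→d25:H0→d26:-→d27:-→d28:-→d29:-→d30:-→d31:-→d32:H1 -> H1
  add 157.26.219.0/24 -> H1 at depth 24
  add 157.26.219.224/29 -> H1 at depth 29
  del 100.64.0.0/12 (clear depth 12)
  lookup 255.177.64.0: bits 1111111110110001010000000 walk d0:-→d1:-→d2:-→d3:-→d4:-→d5:-→d6:-→d7:H0→d8:-→d9:-→d10:-→d11:-→d12:-→d13:-→d14:-→d15:-→d16:H2→d17:-→d18:-→d19:-→d20:H2→d21:-→d22:-→d23:-→d24:-→d25:H0 -> H0
  add 100.70.0.0/18 -> H0 at depth 18
  lookup 41.104.112.190: bits 0 walk d0:-→d1:- -> no-route
  add 100.64.0.0/12 -> H1 at depth 12
  add 157.16.0.0/12 -> H0 at depth 12
  add 0.0.0.0/0 -> H2 at depth 0

== LOOKUPS ==
["no-route","H2","no-route","H0","H0","no-route","H1","H0","H0","H0","H0","H1","H1","H0","no-route"]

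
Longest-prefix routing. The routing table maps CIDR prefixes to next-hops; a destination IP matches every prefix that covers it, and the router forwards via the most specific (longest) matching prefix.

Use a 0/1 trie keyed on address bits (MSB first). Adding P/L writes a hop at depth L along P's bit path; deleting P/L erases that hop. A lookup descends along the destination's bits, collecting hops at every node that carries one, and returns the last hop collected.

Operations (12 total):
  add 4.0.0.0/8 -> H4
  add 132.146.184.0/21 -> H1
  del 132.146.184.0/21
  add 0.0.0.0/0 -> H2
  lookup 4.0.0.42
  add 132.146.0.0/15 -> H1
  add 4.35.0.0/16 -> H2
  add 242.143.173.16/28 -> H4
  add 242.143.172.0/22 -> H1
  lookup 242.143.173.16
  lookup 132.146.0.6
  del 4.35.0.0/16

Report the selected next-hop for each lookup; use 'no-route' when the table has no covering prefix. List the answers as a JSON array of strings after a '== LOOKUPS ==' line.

Apply in order:
  + 4.0.0.0/8 (H4) depth=8
  + 132.146.184.0/21 (H1) depth=21
  - 132.146.184.0/21 clear@21
  + 0.0.0.0/0 (H2) depth=0
  lookup 4.0.0.42: bits 00000100 walk d0:H2→d1:-→d2:-→d3:-→d4:-→d5:-→d6:-→d7:-→d8:H4 -> H4
  + 132.146.0.0/15 (H1) depth=15
  + 4.35.0.0/16 (H2) depth=16
  + 242.143.173.16/28 (H4) depth=28
  + 242.143.172.0/22 (H1) depth=22
  lookup 242.143.173.16: bits 1111001010001111101011010001 walk d0:H2→d1:-→d2:-→d3:-→d4:-→d5:-→d6:-→d7:-→d8:-→d9:-→d10:-→d11:-→d12:-→d13:-→d14:-→d15:-→d16:-→d17:-→d18:-→d19:-→d20:-→d21:-→d22:H1→d23:-→d24:-→d25:-→d26:-→d27:-→d28:H4 -> H4
  lookup 132.146.0.6: bits 1000010010010010 walk d0:H2→d1:-→d2:-→d3:-→d4:-→d5:-→d6:-→d7:-→d8:-→d9:-→d10:-→d11:-→d12:-→d13:-→d14:-→d15:H1→d16:- -> H1
  - 4.35.0.0/16 clear@16

== LOOKUPS ==
["H4","H4","H1"]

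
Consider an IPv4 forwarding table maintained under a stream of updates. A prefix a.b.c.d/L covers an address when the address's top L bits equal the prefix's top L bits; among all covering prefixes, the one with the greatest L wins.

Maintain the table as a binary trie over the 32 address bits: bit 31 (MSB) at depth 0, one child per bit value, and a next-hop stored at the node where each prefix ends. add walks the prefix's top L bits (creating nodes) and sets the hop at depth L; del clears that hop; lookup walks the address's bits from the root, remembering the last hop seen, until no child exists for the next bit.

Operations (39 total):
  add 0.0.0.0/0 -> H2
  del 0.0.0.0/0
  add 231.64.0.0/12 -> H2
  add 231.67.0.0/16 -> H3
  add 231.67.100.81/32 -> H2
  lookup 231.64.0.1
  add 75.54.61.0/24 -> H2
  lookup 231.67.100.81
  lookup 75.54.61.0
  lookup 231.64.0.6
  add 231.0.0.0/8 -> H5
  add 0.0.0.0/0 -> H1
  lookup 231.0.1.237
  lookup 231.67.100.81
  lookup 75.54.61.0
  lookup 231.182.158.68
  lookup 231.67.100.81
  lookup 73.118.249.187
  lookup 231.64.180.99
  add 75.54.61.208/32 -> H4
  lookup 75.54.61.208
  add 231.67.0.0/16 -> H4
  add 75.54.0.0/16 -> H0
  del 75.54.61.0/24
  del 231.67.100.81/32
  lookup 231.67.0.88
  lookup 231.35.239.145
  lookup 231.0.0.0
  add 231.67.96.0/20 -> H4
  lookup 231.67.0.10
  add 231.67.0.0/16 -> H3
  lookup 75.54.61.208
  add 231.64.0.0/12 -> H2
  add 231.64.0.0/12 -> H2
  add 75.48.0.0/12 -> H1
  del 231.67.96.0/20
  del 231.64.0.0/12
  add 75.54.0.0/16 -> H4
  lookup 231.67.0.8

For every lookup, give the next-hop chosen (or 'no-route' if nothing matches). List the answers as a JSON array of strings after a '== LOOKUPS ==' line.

Process each operation:
  + 0.0.0.0/0 (H2) depth=0
  - 0.0.0.0/0 clear@0
  + 231.64.0.0/12 (H2) depth=12
  + 231.67.0.0/16 (H3) depth=16
  + 231.67.100.81/32 (H2) depth=32
  lookup 231.64.0.1: bits 11100111010000 walk d0:-→d1:-→d2:-→d3:-→d4:-→d5:-→d6:-→d7:-→d8:-→d9:-→d10:-→d11:-→d12:H2→d13:-→d14:- -> H2
  + 75.54.61.0/24 (H2) depth=24
  lookup 231.67.100.81: bits 11100111010000110110010001010001 walk d0:-→d1:-→d2:-→d3:-→d4:-→d5:-→d6:-→d7:-→d8:-→d9:-→d10:-→d11:-→d12:H2→d13:-→d14:-→d15:-→d16:H3→d17:-→d18:-→d19:-→d20:-→d21:-→d22:-→d23:-→d24:-→d25:-→d26:-→d27:-→d28:-→d29:-→d30:-→d31:-→d32:H2 -> H2
  lookup 75.54.61.0: bits 010010110011011000111101 walk d0:-→d1:-→d2:-→d3:-→d4:-→d5:-→d6:-→d7:-→d8:-→d9:-→d10:-→d11:-→d12:-→d13:-→d14:-→d15:-→d16:-→d17:-→d18:-→d19:-→d20:-→d21:-→d22:-→d23:-→d24:H2 -> H2
  lookup 231.64.0.6: bits 11100111010000 walk d0:-→d1:-→d2:-→d3:-→d4:-→d5:-→d6:-→d7:-→d8:-→d9:-→d10:-→d11:-→d12:H2→d13:-→d14:- -> H2
  + 231.0.0.0/8 (H5) depth=8
  + 0.0.0.0/0 (H1) depth=0
  lookup 231.0.1.237: bits 111001110 walk d0:H1→d1:-→d2:-→d3:-→d4:-→d5:-→d6:-→d7:-→d8:H5→d9:- -> H5
  lookup 231.67.100.81: bits 11100111010000110110010001010001 walk d0:H1→d1:-→d2:-→d3:-→d4:-→d5:-→d6:-→d7:-→d8:H5→d9:-→d10:-→d11:-→d12:H2→d13:-→d14:-→d15:-→d16:H3→d17:-→d18:-→d19:-→d20:-→d21:-→d22:-→d23:-→d24:-→d25:-→d26:-→d27:-→d28:-→d29:-→d30:-→d31:-→d32:H2 -> H2
  lookup 75.54.61.0: bits 010010110011011000111101 walk d0:H1→d1:-→d2:-→d3:-→d4:-→d5:-→d6:-→d7:-→d8:-→d9:-→d10:-→d11:-→d12:-→d13:-→d14:-→d15:-→d16:-→d17:-→d18:-→d19:-→d20:-→d21:-→d22:-→d23:-→d24:H2 -> H2
  lookup 231.182.158.68: bits 11100111 walk d0:H1→d1:-→d2:-→d3:-→d4:-→d5:-→d6:-→d7:-→d8:H5 -> H5
  lookup 231.67.100.81: bits 11100111010000110110010001010001 walk d0:H1→d1:-→d2:-→d3:-→d4:-→d5:-→d6:-→d7:-→d8:H5→d9:-→d10:-→d11:-→d12:H2→d13:-→d14:-→d15:-→d16:H3→d17:-→d18:-→d19:-→d20:-→d21:-→d22:-→d23:-→d24:-→d25:-→d26:-→d27:-→d28:-→d29:-→d30:-→d31:-→d32:H2 -> H2
  lookup 73.118.249.187: bits 010010 walk d0:H1→d1:-→d2:-→d3:-→d4:-→d5:-→d6:- -> H1
  lookup 231.64.180.99: bits 11100111010000 walk d0:H1→d1:-→d2:-→d3:-→d4:-→d5:-→d6:-→d7:-→d8:H5→d9:-→d10:-→d11:-→d12:H2→d13:-→d14:- -> H2
  + 75.54.61.208/32 (H4) depth=32
  lookup 75.54.61.208: bits 01001011001101100011110111010000 walk d0:H1→d1:-→d2:-→d3:-→d4:-→d5:-→d6:-→d7:-→d8:-→d9:-→d10:-→d11:-→d12:-→d13:-→d14:-→d15:-→d16:-→d17:-→d18:-→d19:-→d20:-→d21:-→d22:-→d23:-→d24:H2→d25:-→d26:-→d27:-→d28:-→d29:-→d30:-→d31:-→d32:H4 -> H4
  + 231.67.0.0/16 (H4) depth=16
  + 75.54.0.0/16 (H0) depth=16
  - 75.54.61.0/24 clear@24
  - 231.67.100.81/32 clear@32
  lookup 231.67.0.88: bits 11100111010000110 walk d0:H1→d1:-→d2:-→d3:-→d4:-→d5:-→d6:-→d7:-→d8:H5→d9:-→d10:-→d11:-→d12:H2→d13:-→d14:-→d15:-→d16:H4→d17:- -> H4
  lookup 231.35.239.145: bits 111001110 walk d0:H1→d1:-→d2:-→d3:-→d4:-→d5:-→d6:-→d7:-→d8:H5→d9:- -> H5
  lookup 231.0.0.0: bits 111001110 walk d0:H1→d1:-→d2:-→d3:-→d4:-→d5:-→d6:-→d7:-→d8:H5→d9:- -> H5
  + 231.67.96.0/20 (H4) depth=20
  lookup 231.67.0.10: bits 11100111010000110 walk d0:H1→d1:-→d2:-→d3:-→d4:-→d5:-→d6:-→d7:-→d8:H5→d9:-→d10:-→d11:-→d12:H2→d13:-→d14:-→d15:-→d16:H4→d17:- -> H4
  + 231.67.0.0/16 (H3) depth=16
  lookup 75.54.61.208: bits 01001011001101100011110111010000 walk d0:H1→d1:-→d2:-→d3:-→d4:-→d5:-→d6:-→d7:-→d8:-→d9:-→d10:-→d11:-→d12:-→d13:-→d14:-→d15:-→d16:H0→d17:-→d18:-→d19:-→d20:-→d21:-→d22:-→d23:-→d24:-→d25:-→d26:-→d27:-→d28:-→d29:-→d30:-→d31:-→d32:H4 -> H4
  + 231.64.0.0/12 (H2) depth=12
  + 231.64.0.0/12 (H2) depth=12
  + 75.48.0.0/12 (H1) depth=12
  - 231.67.96.0/20 clear@20
  - 231.64.0.0/12 clear@12
  + 75.54.0.0/16 (H4) depth=16
  lookup 231.67.0.8: bits 11100111010000110 walk d0:H1→d1:-→d2:-→d3:-→d4:-→d5:-→d6:-→d7:-→d8:H5→d9:-→d10:-→d11:-→d12:-→d13:-→d14:-→d15:-→d16:H3→d17:- -> H3

== LOOKUPS ==
["H2","H2","H2","H2","H5","H2","H2","H5","H2","H1","H2","H4","H4","H5","H5","H4","H4","H3"]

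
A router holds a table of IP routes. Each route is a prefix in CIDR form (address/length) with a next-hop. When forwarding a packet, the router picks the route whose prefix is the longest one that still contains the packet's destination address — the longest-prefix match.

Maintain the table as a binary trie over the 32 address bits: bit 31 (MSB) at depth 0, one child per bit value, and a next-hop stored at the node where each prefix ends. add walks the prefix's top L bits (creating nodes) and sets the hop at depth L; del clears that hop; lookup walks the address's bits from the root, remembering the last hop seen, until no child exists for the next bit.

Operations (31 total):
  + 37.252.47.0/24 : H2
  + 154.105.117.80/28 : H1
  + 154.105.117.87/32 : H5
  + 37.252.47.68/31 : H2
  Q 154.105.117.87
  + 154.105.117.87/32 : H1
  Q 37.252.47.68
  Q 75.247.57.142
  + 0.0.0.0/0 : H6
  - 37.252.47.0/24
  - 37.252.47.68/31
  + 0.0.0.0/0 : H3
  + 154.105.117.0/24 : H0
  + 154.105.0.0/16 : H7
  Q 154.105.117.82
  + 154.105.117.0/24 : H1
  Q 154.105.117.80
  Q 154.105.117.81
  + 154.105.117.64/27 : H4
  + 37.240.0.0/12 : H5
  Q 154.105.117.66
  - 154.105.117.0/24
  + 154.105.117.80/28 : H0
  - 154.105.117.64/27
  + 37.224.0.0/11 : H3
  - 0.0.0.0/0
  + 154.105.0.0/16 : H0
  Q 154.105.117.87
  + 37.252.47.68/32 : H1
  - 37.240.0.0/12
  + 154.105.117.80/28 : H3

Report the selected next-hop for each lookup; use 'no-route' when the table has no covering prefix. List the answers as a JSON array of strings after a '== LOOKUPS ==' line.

Trace:
  + 37.252.47.0/24 (H2) depth=24
  + 154.105.117.80/28 (H1) depth=28
  + 154.105.117.87/32 (H5) depth=32
  + 37.252.47.68/31 (H2) depth=31
  ? 154.105.117.87  path d0:-→d1:-→d2:-→d3:-→d4:-→d5:-→d6:-→d7:-→d8:-→d9:-→d10:-→d11:-→d12:-→d13:-→d14:-→d15:-→d16:-→d17:-→d18:-→d19:-→d20:-→d21:-→d22:-→d23:-→d24:-→d25:-→d26:-→d27:-→d28:H1→d29:-→d30:-→d31:-→d32:H5  best=H5
  + 154.105.117.87/32 (H1) depth=32
  ? 37.252.47.68  path d0:-→d1:-→d2:-→d3:-→d4:-→d5:-→d6:-→d7:-→d8:-→d9:-→d10:-→d11:-→d12:-→d13:-→d14:-→d15:-→d16:-→d17:-→d18:-→d19:-→d20:-→d21:-→d22:-→d23:-→d24:H2→d25:-→d26:-→d27:-→d28:-→d29:-→d30:-→d31:H2  best=H2
  ? 75.247.57.142  path d0:-→d1:-  best=no-route
  + 0.0.0.0/0 (H6) depth=0
  del 37.252.47.0/24 (clear depth 24)
  del 37.252.47.68/31 (clear depth 31)
  + 0.0.0.0/0 (H3) depth=0
  + 154.105.117.0/24 (H0) depth=24
  + 154.105.0.0/16 (H7) depth=16
  ? 154.105.117.82  path d0:H3→d1:-→d2:-→d3:-→d4:-→d5:-→d6:-→d7:-→d8:-→d9:-→d10:-→d11:-→d12:-→d13:-→d14:-→d15:-→d16:H7→d17:-→d18:-→d19:-→d20:-→d21:-→d22:-→d23:-→d24:H0→d25:-→d26:-→d27:-→d28:H1→d29:-  best=H1
  + 154.105.117.0/24 (H1) depth=24
  ? 154.105.117.80  path d0:H3→d1:-→d2:-→d3:-→d4:-→d5:-→d6:-→d7:-→d8:-→d9:-→d10:-→d11:-→d12:-→d13:-→d14:-→d15:-→d16:H7→d17:-→d18:-→d19:-→d20:-→d21:-→d22:-→d23:-→d24:H1→d25:-→d26:-→d27:-→d28:H1→d29:-  best=H1
  ? 154.105.117.81  path d0:H3→d1:-→d2:-→d3:-→d4:-→d5:-→d6:-→d7:-→d8:-→d9:-→d10:-→d11:-→d12:-→d13:-→d14:-→d15:-→d16:H7→d17:-→d18:-→d19:-→d20:-→d21:-→d22:-→d23:-→d24:H1→d25:-→d26:-→d27:-→d28:H1→d29:-  best=H1
  + 154.105.117.64/27 (H4) depth=27
  + 37.240.0.0/12 (H5) depth=12
  ? 154.105.117.66  path d0:H3→d1:-→d2:-→d3:-→d4:-→d5:-→d6:-→d7:-→d8:-→d9:-→d10:-→d11:-→d12:-→d13:-→d14:-→d15:-→d16:H7→d17:-→d18:-→d19:-→d20:-→d21:-→d22:-→d23:-→d24:H1→d25:-→d26:-→d27:H4  best=H4
  del 154.105.117.0/24 (clear depth 24)
  + 154.105.117.80/28 (H0) depth=28
  del 154.105.117.64/27 (clear depth 27)
  + 37.224.0.0/11 (H3) depth=11
  del 0.0.0.0/0 (clear depth 0)
  + 154.105.0.0/16 (H0) depth=16
  ? 154.105.117.87  path d0:-→d1:-→d2:-→d3:-→d4:-→d5:-→d6:-→d7:-→d8:-→d9:-→d10:-→d11:-→d12:-→d13:-→d14:-→d15:-→d16:H0→d17:-→d18:-→d19:-→d20:-→d21:-→d22:-→d23:-→d24:-→d25:-→d26:-→d27:-→d28:H0→d29:-→d30:-→d31:-→d32:H1  best=H1
  + 37.252.47.68/32 (H1) depth=32
  del 37.240.0.0/12 (clear depth 12)
  + 154.105.117.80/28 (H3) depth=28

== LOOKUPS ==
["H5","H2","no-route","H1","H1","H1","H4","H1"]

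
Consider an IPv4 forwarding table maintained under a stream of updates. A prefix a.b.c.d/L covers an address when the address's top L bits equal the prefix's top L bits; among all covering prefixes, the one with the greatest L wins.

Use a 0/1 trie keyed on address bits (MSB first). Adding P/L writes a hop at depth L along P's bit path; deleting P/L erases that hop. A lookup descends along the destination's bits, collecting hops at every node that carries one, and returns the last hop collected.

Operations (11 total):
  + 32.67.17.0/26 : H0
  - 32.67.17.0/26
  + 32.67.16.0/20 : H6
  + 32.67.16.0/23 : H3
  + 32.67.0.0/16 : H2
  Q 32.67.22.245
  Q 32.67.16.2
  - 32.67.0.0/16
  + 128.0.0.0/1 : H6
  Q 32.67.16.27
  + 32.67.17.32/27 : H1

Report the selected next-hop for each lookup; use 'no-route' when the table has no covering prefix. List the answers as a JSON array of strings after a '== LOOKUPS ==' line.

Trace:
  add 32.67.17.0/26 -> H0 at depth 26
  del 32.67.17.0/26 (clear depth 26)
  add 32.67.16.0/20 -> H6 at depth 20
  add 32.67.16.0/23 -> H3 at depth 23
  add 32.67.0.0/16 -> H2 at depth 16
  ? 32.67.22.245  path d0:-→d1:-→d2:-→d3:-→d4:-→d5:-→d6:-→d7:-→d8:-→d9:-→d10:-→d11:-→d12:-→d13:-→d14:-→d15:-→d16:H2→d17:-→d18:-→d19:-→d20:H6→d21:-  best=H6
  ? 32.67.16.2  path d0:-→d1:-→d2:-→d3:-→d4:-→d5:-→d6:-→d7:-→d8:-→d9:-→d10:-→d11:-→d12:-→d13:-→d14:-→d15:-→d16:H2→d17:-→d18:-→d19:-→d20:H6→d21:-→d22:-→d23:H3  best=H3
  del 32.67.0.0/16 (clear depth 16)
  add 128.0.0.0/1 -> H6 at depth 1
  ? 32.67.16.27  path d0:-→d1:-→d2:-→d3:-→d4:-→d5:-→d6:-→d7:-→d8:-→d9:-→d10:-→d11:-→d12:-→d13:-→d14:-→d15:-→d16:-→d17:-→d18:-→d19:-→d20:H6→d21:-→d22:-→d23:H3  best=H3
  add 32.67.17.32/27 -> H1 at depth 27

== LOOKUPS ==
["H6","H3","H3"]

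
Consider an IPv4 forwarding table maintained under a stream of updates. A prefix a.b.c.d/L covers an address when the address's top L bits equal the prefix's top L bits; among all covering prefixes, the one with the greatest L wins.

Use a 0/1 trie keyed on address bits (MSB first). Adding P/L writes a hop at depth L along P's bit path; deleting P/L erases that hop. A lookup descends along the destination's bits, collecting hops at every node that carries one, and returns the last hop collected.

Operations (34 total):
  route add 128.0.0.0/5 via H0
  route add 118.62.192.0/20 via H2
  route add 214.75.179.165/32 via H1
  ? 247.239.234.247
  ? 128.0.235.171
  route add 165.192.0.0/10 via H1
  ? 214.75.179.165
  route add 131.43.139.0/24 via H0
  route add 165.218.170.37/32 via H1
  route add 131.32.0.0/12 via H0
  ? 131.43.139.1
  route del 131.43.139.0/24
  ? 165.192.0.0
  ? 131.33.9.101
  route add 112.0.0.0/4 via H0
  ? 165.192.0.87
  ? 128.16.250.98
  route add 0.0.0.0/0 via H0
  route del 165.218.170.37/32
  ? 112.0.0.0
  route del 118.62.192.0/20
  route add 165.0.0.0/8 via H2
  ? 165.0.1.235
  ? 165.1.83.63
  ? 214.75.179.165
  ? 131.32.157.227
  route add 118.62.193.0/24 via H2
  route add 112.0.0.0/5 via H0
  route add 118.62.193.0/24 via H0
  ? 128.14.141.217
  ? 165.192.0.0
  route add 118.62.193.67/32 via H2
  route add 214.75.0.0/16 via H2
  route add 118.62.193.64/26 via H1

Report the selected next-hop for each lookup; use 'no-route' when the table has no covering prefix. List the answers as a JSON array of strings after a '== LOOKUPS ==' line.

Trace:
  + 128.0.0.0/5 (H0) depth=5
  + 118.62.192.0/20 (H2) depth=20
  + 214.75.179.165/32 (H1) depth=32
  lookup 247.239.234.247: bits 11 walk d0:-→d1:-→d2:- -> no-route
  lookup 128.0.235.171: bits 10000 walk d0:-→d1:-→d2:-→d3:-→d4:-→d5:H0 -> H0
  + 165.192.0.0/10 (H1) depth=10
  lookup 214.75.179.165: bits 11010110010010111011001110100101 walk d0:-→d1:-→d2:-→d3:-→d4:-→d5:-→d6:-→d7:-→d8:-→d9:-→d10:-→d11:-→d12:-→d13:-→d14:-→d15:-→d16:-→d17:-→d18:-→d19:-→d20:-→d21:-→d22:-→d23:-→d24:-→d25:-→d26:-→d27:-→d28:-→d29:-→d30:-→d31:-→d32:H1 -> H1
  + 131.43.139.0/24 (H0) depth=24
  + 165.218.170.37/32 (H1) depth=32
  + 131.32.0.0/12 (H0) depth=12
  lookup 131.43.139.1: bits 100000110010101110001011 walk d0:-→d1:-→d2:-→d3:-→d4:-→d5:H0→d6:-→d7:-→d8:-→d9:-→d10:-→d11:-→d12:H0→d13:-→d14:-→d15:-→d16:-→d17:-→d18:-→d19:-→d20:-→d21:-→d22:-→d23:-→d24:H0 -> H0
  del 131.43.139.0/24 (clear depth 24)
  lookup 165.192.0.0: bits 10100101110 walk d0:-→d1:-→d2:-→d3:-→d4:-→d5:-→d6:-→d7:-→d8:-→d9:-→d10:H1→d11:- -> H1
  lookup 131.33.9.101: bits 100000110010 walk d0:-→d1:-→d2:-→d3:-→d4:-→d5:H0→d6:-→d7:-→d8:-→d9:-→d10:-→d11:-→d12:H0 -> H0
  + 112.0.0.0/4 (H0) depth=4
  lookup 165.192.0.87: bits 10100101110 walk d0:-→d1:-→d2:-→d3:-→d4:-→d5:-→d6:-→d7:-→d8:-→d9:-→d10:H1→d11:- -> H1
  lookup 128.16.250.98: bits 100000 walk d0:-→d1:-→d2:-→d3:-→d4:-→d5:H0→d6:- -> H0
  + 0.0.0.0/0 (H0) depth=0
  del 165.218.170.37/32 (clear depth 32)
  lookup 112.0.0.0: bits 01110 walk d0:H0→d1:-→d2:-→d3:-→d4:H0→d5:- -> H0
  del 118.62.192.0/20 (clear depth 20)
  + 165.0.0.0/8 (H2) depth=8
  lookup 165.0.1.235: bits 10100101 walk d0:H0→d1:-→d2:-→d3:-→d4:-→d5:-→d6:-→d7:-→d8:H2 -> H2
  lookup 165.1.83.63: bits 10100101 walk d0:H0→d1:-→d2:-→d3:-→d4:-→d5:-→d6:-→d7:-→d8:H2 -> H2
  lookup 214.75.179.165: bits 11010110010010111011001110100101 walk d0:H0→d1:-→d2:-→d3:-→d4:-→d5:-→d6:-→d7:-→d8:-→d9:-→d10:-→d11:-→d12:-→d13:-→d14:-→d15:-→d16:-→d17:-→d18:-→d19:-→d20:-→d21:-→d22:-→d23:-→d24:-→d25:-→d26:-→d27:-→d28:-→d29:-→d30:-→d31:-→d32:H1 -> H1
  lookup 131.32.157.227: bits 100000110010 walk d0:H0→d1:-→d2:-→d3:-→d4:-→d5:H0→d6:-→d7:-→d8:-→d9:-→d10:-→d11:-→d12:H0 -> H0
  + 118.62.193.0/24 (H2) depth=24
  + 112.0.0.0/5 (H0) depth=5
  + 118.62.193.0/24 (H0) depth=24
  lookup 128.14.141.217: bits 100000 walk d0:H0→d1:-→d2:-→d3:-→d4:-→d5:H0→d6:- -> H0
  lookup 165.192.0.0: bits 10100101110 walk d0:H0→d1:-→d2:-→d3:-→d4:-→d5:-→d6:-→d7:-→d8:H2→d9:-→d10:H1→d11:- -> H1
  + 118.62.193.67/32 (H2) depth=32
  + 214.75.0.0/16 (H2) depth=16
  + 118.62.193.64/26 (H1) depth=26

== LOOKUPS ==
["no-route","H0","H1","H0","H1","H0","H1","H0","H0","H2","H2","H1","H0","H0","H1"]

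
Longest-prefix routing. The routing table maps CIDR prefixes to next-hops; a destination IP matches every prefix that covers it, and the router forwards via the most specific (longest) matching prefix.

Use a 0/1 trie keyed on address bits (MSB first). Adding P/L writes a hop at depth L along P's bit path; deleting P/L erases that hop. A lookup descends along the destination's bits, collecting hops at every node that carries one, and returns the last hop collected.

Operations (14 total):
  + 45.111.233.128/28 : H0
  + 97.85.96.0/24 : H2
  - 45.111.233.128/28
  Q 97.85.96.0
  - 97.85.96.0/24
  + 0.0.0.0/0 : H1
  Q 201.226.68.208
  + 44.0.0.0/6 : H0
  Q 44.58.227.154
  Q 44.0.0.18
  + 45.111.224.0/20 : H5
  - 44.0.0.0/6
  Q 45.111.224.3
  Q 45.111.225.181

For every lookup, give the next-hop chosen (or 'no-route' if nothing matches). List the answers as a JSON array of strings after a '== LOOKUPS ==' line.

Trace:
  add 45.111.233.128/28 -> H0 at depth 28
  add 97.85.96.0/24 -> H2 at depth 24
  - 45.111.233.128/28 clear@28
  Q 97.85.96.0: descend 011000010101010101100000 ; hops seen [H2] ; pick H2
  - 97.85.96.0/24 clear@24
  add 0.0.0.0/0 -> H1 at depth 0
  Q 201.226.68.208: descend ε ; hops seen [H1] ; pick H1
  add 44.0.0.0/6 -> H0 at depth 6
  Q 44.58.227.154: descend 0010110 ; hops seen [H1,H0] ; pick H0
  Q 44.0.0.18: descend 0010110 ; hops seen [H1,H0] ; pick H0
  add 45.111.224.0/20 -> H5 at depth 20
  - 44.0.0.0/6 clear@6
  Q 45.111.224.3: descend 00101101011011111110 ; hops seen [H1,H5] ; pick H5
  Q 45.111.225.181: descend 00101101011011111110 ; hops seen [H1,H5] ; pick H5

== LOOKUPS ==
["H2","H1","H0","H0","H5","H5"]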